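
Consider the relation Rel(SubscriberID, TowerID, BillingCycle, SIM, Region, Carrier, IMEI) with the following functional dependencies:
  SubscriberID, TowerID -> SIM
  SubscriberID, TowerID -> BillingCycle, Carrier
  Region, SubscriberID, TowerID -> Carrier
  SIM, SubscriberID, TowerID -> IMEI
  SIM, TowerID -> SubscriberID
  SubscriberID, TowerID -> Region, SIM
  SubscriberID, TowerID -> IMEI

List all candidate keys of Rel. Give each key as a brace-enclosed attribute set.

{SIM, TowerID}, {SubscriberID, TowerID}

{TowerID} never appears on the right of any FD, so every key must include it.
{SIM, TowerID} is a candidate key since {SIM, TowerID}⁺ = {BillingCycle, Carrier, IMEI, Region, SIM, SubscriberID, TowerID} covers every attribute.
{SubscriberID, TowerID} is a candidate key since {SubscriberID, TowerID}⁺ = {BillingCycle, Carrier, IMEI, Region, SIM, SubscriberID, TowerID} covers every attribute.
No proper subset of any of these is a key, and no other minimal superkey exists.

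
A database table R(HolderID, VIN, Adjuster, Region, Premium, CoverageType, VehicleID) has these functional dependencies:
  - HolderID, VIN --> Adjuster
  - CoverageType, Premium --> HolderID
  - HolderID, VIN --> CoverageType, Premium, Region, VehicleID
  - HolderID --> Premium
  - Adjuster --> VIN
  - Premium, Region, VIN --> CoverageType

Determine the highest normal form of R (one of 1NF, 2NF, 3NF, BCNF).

Candidate keys: {Adjuster, CoverageType, Premium}, {Adjuster, HolderID}, {Adjuster, Premium, Region}, {CoverageType, Premium, VIN}, {HolderID, VIN}, {Premium, Region, VIN}. Prime attributes: {Adjuster, CoverageType, HolderID, Premium, Region, VIN}.
CoverageType, Premium --> HolderID: {CoverageType, Premium}⁺ = {CoverageType, HolderID, Premium}, which is not all of the attributes, so the left side is not a superkey — BCNF is violated.
But every attribute on its right side ({HolderID}) is prime, and the same holds for every other non-superkey FD, so 3NF still holds.

3NF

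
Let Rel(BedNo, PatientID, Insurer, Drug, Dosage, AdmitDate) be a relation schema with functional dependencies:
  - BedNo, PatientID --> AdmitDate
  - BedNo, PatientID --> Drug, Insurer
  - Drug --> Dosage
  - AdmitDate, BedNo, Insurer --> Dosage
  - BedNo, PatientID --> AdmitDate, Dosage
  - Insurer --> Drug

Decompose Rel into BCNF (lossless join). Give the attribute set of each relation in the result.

Candidate key of the original relation: {BedNo, PatientID}.
{AdmitDate, BedNo, Dosage, Drug, Insurer, PatientID}: {Drug} determines {Dosage, Drug} here but is not a superkey — split on Drug --> Dosage, giving {Dosage, Drug} and {AdmitDate, BedNo, Drug, Insurer, PatientID}.
{Dosage, Drug} has no BCNF violation.
{AdmitDate, BedNo, Drug, Insurer, PatientID}: {AdmitDate, BedNo, Insurer} determines {AdmitDate, BedNo, Drug, Insurer} here but is not a superkey — split on AdmitDate, BedNo, Insurer --> Drug, giving {AdmitDate, BedNo, Drug, Insurer} and {AdmitDate, BedNo, Insurer, PatientID}.
{AdmitDate, BedNo, Drug, Insurer}: {Insurer} determines {Drug, Insurer} here but is not a superkey — split on Insurer --> Drug, giving {Drug, Insurer} and {AdmitDate, BedNo, Insurer}.
{Drug, Insurer} has no BCNF violation.
{AdmitDate, BedNo, Insurer} has no BCNF violation.
{AdmitDate, BedNo, Insurer, PatientID} has no BCNF violation.

{AdmitDate, BedNo, Insurer, PatientID}; {Dosage, Drug}; {Drug, Insurer}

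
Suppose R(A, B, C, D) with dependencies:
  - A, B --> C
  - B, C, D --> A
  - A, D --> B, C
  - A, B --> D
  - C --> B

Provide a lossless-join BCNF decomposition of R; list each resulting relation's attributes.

Candidate keys of the original relation: {A, B}, {A, C}, {A, D}, {C, D}.
{A, B, C, D}: {C} determines {B, C} here but is not a superkey — split on C --> B, giving {B, C} and {A, C, D}.
{B, C} has no BCNF violation.
{A, C, D} has no BCNF violation.

{A, C, D}; {B, C}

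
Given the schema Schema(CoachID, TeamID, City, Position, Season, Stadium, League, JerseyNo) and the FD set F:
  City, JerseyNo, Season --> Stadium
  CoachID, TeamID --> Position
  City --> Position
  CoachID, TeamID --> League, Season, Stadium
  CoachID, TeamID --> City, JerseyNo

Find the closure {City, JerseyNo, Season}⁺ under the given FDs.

{City, JerseyNo, Position, Season, Stadium}

Start with {City, JerseyNo, Season}.
City, JerseyNo, Season --> Stadium applies; add {Stadium} → now {City, JerseyNo, Season, Stadium}.
City --> Position applies; add {Position} → now {City, JerseyNo, Position, Season, Stadium}.
No further FD applies.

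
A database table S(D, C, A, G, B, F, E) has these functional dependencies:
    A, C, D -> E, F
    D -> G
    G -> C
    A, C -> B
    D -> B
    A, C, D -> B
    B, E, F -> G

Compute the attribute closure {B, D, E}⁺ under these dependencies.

{B, C, D, E, G}

Start with {B, D, E}.
D -> G applies; add {G} → now {B, D, E, G}.
G -> C applies; add {C} → now {B, C, D, E, G}.
No further FD applies.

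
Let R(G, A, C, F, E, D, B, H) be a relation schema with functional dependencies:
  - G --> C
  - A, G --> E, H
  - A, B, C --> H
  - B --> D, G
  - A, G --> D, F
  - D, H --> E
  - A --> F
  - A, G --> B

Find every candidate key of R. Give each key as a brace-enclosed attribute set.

{A, B}, {A, G}

Attributes never on any right-hand side: {A} — every candidate key must contain it.
{A, B}⁺ = {A, B, C, D, E, F, G, H}, which is every attribute, so {A, B} is a candidate key.
{A, G}⁺ = {A, B, C, D, E, F, G, H}, which is every attribute, so {A, G} is a candidate key.
Any other superkey properly contains one of these, so there are no further candidate keys.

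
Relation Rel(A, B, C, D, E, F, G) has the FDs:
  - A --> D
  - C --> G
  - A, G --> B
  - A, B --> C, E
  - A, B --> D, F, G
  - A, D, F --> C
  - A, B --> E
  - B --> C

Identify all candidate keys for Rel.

Attributes never on any right-hand side: {A} — every candidate key must contain it.
Closure of {A, B} is {A, B, C, D, E, F, G}, the whole schema; {A, B} is a candidate key.
Closure of {A, C} is {A, B, C, D, E, F, G}, the whole schema; {A, C} is a candidate key.
Closure of {A, F} is {A, B, C, D, E, F, G}, the whole schema; {A, F} is a candidate key.
Closure of {A, G} is {A, B, C, D, E, F, G}, the whole schema; {A, G} is a candidate key.
Any other superkey properly contains one of these, so there are no further candidate keys.

{A, B}, {A, C}, {A, F}, {A, G}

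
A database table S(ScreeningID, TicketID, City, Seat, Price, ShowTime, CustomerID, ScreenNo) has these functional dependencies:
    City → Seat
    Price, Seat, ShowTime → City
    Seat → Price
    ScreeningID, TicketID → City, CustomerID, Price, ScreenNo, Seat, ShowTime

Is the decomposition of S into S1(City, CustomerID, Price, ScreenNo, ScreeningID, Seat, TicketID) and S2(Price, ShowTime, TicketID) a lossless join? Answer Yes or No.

No

Common attributes: {Price, TicketID}; their closure is {Price, TicketID}.
Neither S1 nor S2 is contained in that closure, so the decomposition is lossy.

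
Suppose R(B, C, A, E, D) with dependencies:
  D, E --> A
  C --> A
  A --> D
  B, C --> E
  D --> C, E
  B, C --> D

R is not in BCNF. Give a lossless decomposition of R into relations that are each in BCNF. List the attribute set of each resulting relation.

{A, C, D, E}; {B, D}

Candidate keys of the original relation: {A, B}, {B, C}, {B, D}.
{A, B, C, D, E}: {D, E} determines {A, C, D, E} here but is not a superkey — split on D, E --> A, C, giving {A, C, D, E} and {B, D, E}.
{A, C, D, E} has no BCNF violation.
{B, D, E}: {D} determines {D, E} here but is not a superkey — split on D --> E, giving {D, E} and {B, D}.
{D, E} has no BCNF violation.
{B, D} has no BCNF violation.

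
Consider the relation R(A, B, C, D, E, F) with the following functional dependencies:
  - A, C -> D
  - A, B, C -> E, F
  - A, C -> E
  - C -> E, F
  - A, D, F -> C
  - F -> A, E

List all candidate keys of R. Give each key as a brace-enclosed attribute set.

{B, C}, {B, D, F}

{B} never appears on the right of any FD, so every key must include it.
{B, C}⁺ = {A, B, C, D, E, F}, which is every attribute, so {B, C} is a candidate key.
{B, D, F}⁺ = {A, B, C, D, E, F}, which is every attribute, so {B, D, F} is a candidate key.
These are minimal and exhaustive — every other superkey contains one of them.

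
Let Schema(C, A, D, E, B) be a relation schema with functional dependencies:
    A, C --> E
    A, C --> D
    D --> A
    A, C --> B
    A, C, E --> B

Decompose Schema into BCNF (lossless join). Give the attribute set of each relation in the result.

Candidate keys of the original relation: {A, C}, {C, D}.
Within {A, B, C, D, E}: {D}⁺ ∩ {A, B, C, D, E} = {A, D}, not the whole set, so D --> A violates BCNF; decompose into {A, D} and {B, C, D, E}.
{A, D}: every determinant is a superkey — BCNF.
{B, C, D, E}: every determinant is a superkey — BCNF.

{A, D}; {B, C, D, E}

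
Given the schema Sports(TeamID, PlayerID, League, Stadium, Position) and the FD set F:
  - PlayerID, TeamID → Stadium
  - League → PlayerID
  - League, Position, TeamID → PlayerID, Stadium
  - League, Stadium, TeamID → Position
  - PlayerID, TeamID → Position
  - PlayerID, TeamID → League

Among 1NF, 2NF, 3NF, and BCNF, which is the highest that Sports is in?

Candidate keys: {League, TeamID}, {PlayerID, TeamID}. Prime attributes: {League, PlayerID, TeamID}.
For League → PlayerID we have {League}⁺ = {League, PlayerID}; {League} is not a superkey, so BCNF fails.
Its right-hand attributes {PlayerID} are all prime, as are those of every other non-superkey FD — the relation is in 3NF.

3NF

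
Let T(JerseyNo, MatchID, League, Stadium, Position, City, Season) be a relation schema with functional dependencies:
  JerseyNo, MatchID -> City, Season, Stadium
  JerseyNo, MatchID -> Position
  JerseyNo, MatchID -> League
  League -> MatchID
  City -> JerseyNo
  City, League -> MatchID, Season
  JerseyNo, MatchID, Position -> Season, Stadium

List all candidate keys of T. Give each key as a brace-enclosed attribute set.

{City, League} is a candidate key since {City, League}⁺ = {City, JerseyNo, League, MatchID, Position, Season, Stadium} covers every attribute.
{City, MatchID} is a candidate key since {City, MatchID}⁺ = {City, JerseyNo, League, MatchID, Position, Season, Stadium} covers every attribute.
{JerseyNo, League} is a candidate key since {JerseyNo, League}⁺ = {City, JerseyNo, League, MatchID, Position, Season, Stadium} covers every attribute.
{JerseyNo, MatchID} is a candidate key since {JerseyNo, MatchID}⁺ = {City, JerseyNo, League, MatchID, Position, Season, Stadium} covers every attribute.
Any other superkey properly contains one of these, so there are no further candidate keys.

{City, League}, {City, MatchID}, {JerseyNo, League}, {JerseyNo, MatchID}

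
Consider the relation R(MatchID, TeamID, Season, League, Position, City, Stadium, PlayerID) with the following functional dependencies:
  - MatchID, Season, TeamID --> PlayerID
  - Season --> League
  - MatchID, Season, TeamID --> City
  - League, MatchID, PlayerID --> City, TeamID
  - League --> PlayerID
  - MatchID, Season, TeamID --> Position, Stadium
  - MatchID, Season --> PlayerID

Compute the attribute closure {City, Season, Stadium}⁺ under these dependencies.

{City, League, PlayerID, Season, Stadium}

Start with {City, Season, Stadium}.
Season --> League applies; add {League} → now {City, League, Season, Stadium}.
League --> PlayerID applies; add {PlayerID} → now {City, League, PlayerID, Season, Stadium}.
No further FD applies.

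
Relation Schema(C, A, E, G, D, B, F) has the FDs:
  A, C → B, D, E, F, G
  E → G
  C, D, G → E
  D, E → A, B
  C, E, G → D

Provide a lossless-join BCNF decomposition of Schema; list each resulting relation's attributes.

{A, B, D, E}; {C, D, E, F}; {E, G}

Candidate keys of the original relation: {A, C}, {C, D, G}, {C, E}.
Within {A, B, C, D, E, F, G}: {E}⁺ ∩ {A, B, C, D, E, F, G} = {E, G}, not the whole set, so E → G violates BCNF; decompose into {E, G} and {A, B, C, D, E, F}.
{E, G} has no BCNF violation.
Within {A, B, C, D, E, F}: {D, E}⁺ ∩ {A, B, C, D, E, F} = {A, B, D, E}, not the whole set, so D, E → A, B violates BCNF; decompose into {A, B, D, E} and {C, D, E, F}.
{A, B, D, E} has no BCNF violation.
{C, D, E, F} has no BCNF violation.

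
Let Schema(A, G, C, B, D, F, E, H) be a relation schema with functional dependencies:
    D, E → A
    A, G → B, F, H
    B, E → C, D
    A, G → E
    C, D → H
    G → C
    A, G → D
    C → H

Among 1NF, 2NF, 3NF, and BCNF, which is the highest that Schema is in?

Candidate keys: {A, G}, {B, E, G}, {D, E, G}. Prime attributes: {A, B, D, E, G}.
For D, E → A we have {D, E}⁺ = {A, D, E}; {D, E} is not a superkey, so BCNF fails.
B, E → C, D has non-prime {C} on the right and a non-superkey on the left, so 3NF fails.
{G} is a proper subset of the key {A, G}, and {G}⁺ contains the non-prime attributes {C, H} — a partial dependency, so 2NF is violated.

1NF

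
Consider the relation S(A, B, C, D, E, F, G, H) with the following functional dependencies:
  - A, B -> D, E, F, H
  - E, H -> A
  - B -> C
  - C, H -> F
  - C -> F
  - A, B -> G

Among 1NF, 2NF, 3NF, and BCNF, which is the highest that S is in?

1NF

Candidate keys: {A, B}, {B, E, H}. Prime attributes: {A, B, E, H}.
E, H -> A: {E, H}⁺ = {A, E, H}, which is not all of the attributes, so the left side is not a superkey — BCNF is violated.
Because {C} is non-prime and the left side of B -> C is not a superkey, the relation is not in 3NF.
{B} is a proper subset of the key {A, B}, and {B}⁺ contains the non-prime attributes {C, F} — a partial dependency, so 2NF is violated.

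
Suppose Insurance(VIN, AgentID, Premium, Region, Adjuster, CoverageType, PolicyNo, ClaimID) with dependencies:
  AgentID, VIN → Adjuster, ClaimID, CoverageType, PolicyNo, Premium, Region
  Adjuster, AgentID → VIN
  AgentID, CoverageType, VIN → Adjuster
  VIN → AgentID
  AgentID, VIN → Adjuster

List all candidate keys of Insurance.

{VIN}⁺ = {Adjuster, AgentID, ClaimID, CoverageType, PolicyNo, Premium, Region, VIN}, which is every attribute, so {VIN} is a candidate key.
{Adjuster, AgentID}⁺ = {Adjuster, AgentID, ClaimID, CoverageType, PolicyNo, Premium, Region, VIN}, which is every attribute, so {Adjuster, AgentID} is a candidate key.
Any other superkey properly contains one of these, so there are no further candidate keys.

{Adjuster, AgentID}, {VIN}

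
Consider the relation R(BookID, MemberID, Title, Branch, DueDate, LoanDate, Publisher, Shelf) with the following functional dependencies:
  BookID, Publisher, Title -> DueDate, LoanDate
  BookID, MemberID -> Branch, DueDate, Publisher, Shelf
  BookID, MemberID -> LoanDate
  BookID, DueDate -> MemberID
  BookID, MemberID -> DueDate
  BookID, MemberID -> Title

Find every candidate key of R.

{BookID, DueDate}, {BookID, MemberID}, {BookID, Publisher, Title}

Attributes never on any right-hand side: {BookID} — every candidate key must contain it.
{BookID, DueDate}⁺ = {BookID, Branch, DueDate, LoanDate, MemberID, Publisher, Shelf, Title} — all of the relation — so {BookID, DueDate} is a candidate key.
{BookID, MemberID}⁺ = {BookID, Branch, DueDate, LoanDate, MemberID, Publisher, Shelf, Title} — all of the relation — so {BookID, MemberID} is a candidate key.
{BookID, Publisher, Title}⁺ = {BookID, Branch, DueDate, LoanDate, MemberID, Publisher, Shelf, Title} — all of the relation — so {BookID, Publisher, Title} is a candidate key.
No proper subset of any of these is a key, and no other minimal superkey exists.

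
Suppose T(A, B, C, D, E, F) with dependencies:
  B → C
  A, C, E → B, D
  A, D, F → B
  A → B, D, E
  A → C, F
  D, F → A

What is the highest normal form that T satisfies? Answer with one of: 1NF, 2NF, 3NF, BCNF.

Candidate keys: {A}, {D, F}. Prime attributes: {A, D, F}.
B → C: {B}⁺ = {B, C}, which is not all of the attributes, so the left side is not a superkey — BCNF is violated.
Because {C} is non-prime and the left side of B → C is not a superkey, the relation is not in 3NF.
Checking every proper subset of each key, none determines a non-prime attribute — 2NF is satisfied.

2NF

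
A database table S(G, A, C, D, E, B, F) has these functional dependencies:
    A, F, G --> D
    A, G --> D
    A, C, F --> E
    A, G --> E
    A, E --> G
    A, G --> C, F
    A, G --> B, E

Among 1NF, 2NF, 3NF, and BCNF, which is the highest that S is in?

Candidate keys: {A, C, F}, {A, E}, {A, G}. Prime attributes: {A, C, E, F, G}.
Every FD has a superkey on the left, so the relation is in BCNF.

BCNF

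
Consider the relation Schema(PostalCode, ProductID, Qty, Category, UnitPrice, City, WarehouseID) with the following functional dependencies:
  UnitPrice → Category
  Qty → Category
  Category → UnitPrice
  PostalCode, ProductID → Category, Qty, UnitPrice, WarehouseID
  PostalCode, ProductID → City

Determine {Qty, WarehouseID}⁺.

Start with {Qty, WarehouseID}.
Qty → Category applies; add {Category} → now {Category, Qty, WarehouseID}.
Category → UnitPrice applies; add {UnitPrice} → now {Category, Qty, UnitPrice, WarehouseID}.
No further FD applies.

{Category, Qty, UnitPrice, WarehouseID}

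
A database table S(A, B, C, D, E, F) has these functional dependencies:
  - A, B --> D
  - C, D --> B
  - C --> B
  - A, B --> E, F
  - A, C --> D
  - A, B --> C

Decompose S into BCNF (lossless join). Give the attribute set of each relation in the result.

Candidate keys of the original relation: {A, B}, {A, C}.
Within {A, B, C, D, E, F}: {C, D}⁺ ∩ {A, B, C, D, E, F} = {B, C, D}, not the whole set, so C, D --> B violates BCNF; decompose into {B, C, D} and {A, C, D, E, F}.
Within {B, C, D}: {C}⁺ ∩ {B, C, D} = {B, C}, not the whole set, so C --> B violates BCNF; decompose into {B, C} and {C, D}.
{B, C}: every determinant is a superkey — BCNF.
{C, D}: every determinant is a superkey — BCNF.
{A, C, D, E, F}: every determinant is a superkey — BCNF.

{A, C, D, E, F}; {B, C}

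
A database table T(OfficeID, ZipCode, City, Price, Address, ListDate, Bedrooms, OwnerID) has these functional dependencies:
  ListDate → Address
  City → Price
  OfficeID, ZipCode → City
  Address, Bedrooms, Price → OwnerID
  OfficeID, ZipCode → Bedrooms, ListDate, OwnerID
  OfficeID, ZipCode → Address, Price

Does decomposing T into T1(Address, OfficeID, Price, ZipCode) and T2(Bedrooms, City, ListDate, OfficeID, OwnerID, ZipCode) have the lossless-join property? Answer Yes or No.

T1 ∩ T2 = {OfficeID, ZipCode}; its closure under F is {Address, Bedrooms, City, ListDate, OfficeID, OwnerID, Price, ZipCode}.
T1 is contained in that closure, so T1 ∩ T2 → T1 holds and the join is lossless.

Yes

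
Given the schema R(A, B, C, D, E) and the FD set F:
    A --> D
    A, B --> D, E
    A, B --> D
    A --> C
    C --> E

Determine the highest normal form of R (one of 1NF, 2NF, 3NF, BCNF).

1NF

Candidate key: {A, B}. Prime attributes: {A, B}.
A --> D breaks BCNF: {A}⁺ = {A, C, D, E}, so {A} is not a superkey.
Because {D} is non-prime and the left side of A --> D is not a superkey, the relation is not in 3NF.
{A} is a proper subset of the key {A, B}, and {A}⁺ contains the non-prime attributes {C, D, E} — a partial dependency, so 2NF is violated.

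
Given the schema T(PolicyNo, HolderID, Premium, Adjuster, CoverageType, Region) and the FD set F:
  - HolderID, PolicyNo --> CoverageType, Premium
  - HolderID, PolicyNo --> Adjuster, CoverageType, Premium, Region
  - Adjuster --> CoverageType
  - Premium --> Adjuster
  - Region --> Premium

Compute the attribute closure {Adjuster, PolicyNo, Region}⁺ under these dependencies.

{Adjuster, CoverageType, PolicyNo, Premium, Region}

Start with {Adjuster, PolicyNo, Region}.
Adjuster --> CoverageType applies; add {CoverageType} → now {Adjuster, CoverageType, PolicyNo, Region}.
Region --> Premium applies; add {Premium} → now {Adjuster, CoverageType, PolicyNo, Premium, Region}.
No further FD applies.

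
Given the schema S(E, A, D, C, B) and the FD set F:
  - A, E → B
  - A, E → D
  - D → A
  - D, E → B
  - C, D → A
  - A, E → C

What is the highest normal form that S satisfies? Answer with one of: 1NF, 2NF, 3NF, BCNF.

3NF

Candidate keys: {A, E}, {D, E}. Prime attributes: {A, D, E}.
D → A breaks BCNF: {D}⁺ = {A, D}, so {D} is not a superkey.
Since {A} ⊆ prime attributes and every other non-superkey FD also has a prime right side, the schema is in 3NF.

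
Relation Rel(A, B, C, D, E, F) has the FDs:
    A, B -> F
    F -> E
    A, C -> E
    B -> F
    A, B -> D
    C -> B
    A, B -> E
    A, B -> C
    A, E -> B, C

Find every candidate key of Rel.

{A, B}, {A, C}, {A, E}, {A, F}

{A} never appears on the right of any FD, so every key must include it.
{A, B} is a candidate key since {A, B}⁺ = {A, B, C, D, E, F} covers every attribute.
{A, C} is a candidate key since {A, C}⁺ = {A, B, C, D, E, F} covers every attribute.
{A, E} is a candidate key since {A, E}⁺ = {A, B, C, D, E, F} covers every attribute.
{A, F} is a candidate key since {A, F}⁺ = {A, B, C, D, E, F} covers every attribute.
Any other superkey properly contains one of these, so there are no further candidate keys.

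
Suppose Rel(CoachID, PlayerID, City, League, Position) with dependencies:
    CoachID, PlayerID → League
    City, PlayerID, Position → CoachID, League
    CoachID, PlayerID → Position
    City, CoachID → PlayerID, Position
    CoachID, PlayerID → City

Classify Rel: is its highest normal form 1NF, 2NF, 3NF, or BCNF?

Candidate keys: {City, CoachID}, {City, PlayerID, Position}, {CoachID, PlayerID}. Prime attributes: {City, CoachID, PlayerID, Position}.
Every FD has a superkey on the left, so the relation is in BCNF.

BCNF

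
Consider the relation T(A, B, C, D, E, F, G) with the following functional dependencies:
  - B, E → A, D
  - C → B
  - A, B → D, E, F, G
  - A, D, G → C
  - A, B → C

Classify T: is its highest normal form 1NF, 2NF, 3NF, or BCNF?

3NF

Candidate keys: {A, B}, {A, C}, {A, D, G}, {B, E}, {C, E}. Prime attributes: {A, B, C, D, E, G}.
C → B breaks BCNF: {C}⁺ = {B, C}, so {C} is not a superkey.
Its right-hand attributes {B} are all prime, as are those of every other non-superkey FD — the relation is in 3NF.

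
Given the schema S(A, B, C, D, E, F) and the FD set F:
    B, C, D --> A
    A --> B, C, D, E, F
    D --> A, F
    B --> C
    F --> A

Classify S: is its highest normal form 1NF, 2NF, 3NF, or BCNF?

Candidate keys: {A}, {D}, {F}. Prime attributes: {A, D, F}.
For B --> C we have {B}⁺ = {B, C}; {B} is not a superkey, so BCNF fails.
Because {C} is non-prime and the left side of B --> C is not a superkey, the relation is not in 3NF.
With only single-attribute keys there can be no partial dependency, so 2NF holds.

2NF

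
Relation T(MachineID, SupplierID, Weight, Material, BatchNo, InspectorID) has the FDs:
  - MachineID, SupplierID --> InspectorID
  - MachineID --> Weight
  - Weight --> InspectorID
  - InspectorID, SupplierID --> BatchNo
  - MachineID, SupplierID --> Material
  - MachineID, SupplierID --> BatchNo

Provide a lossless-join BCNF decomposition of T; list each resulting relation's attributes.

Candidate key of the original relation: {MachineID, SupplierID}.
Within {BatchNo, InspectorID, MachineID, Material, SupplierID, Weight}: {MachineID}⁺ ∩ {BatchNo, InspectorID, MachineID, Material, SupplierID, Weight} = {InspectorID, MachineID, Weight}, not the whole set, so MachineID --> InspectorID, Weight violates BCNF; decompose into {InspectorID, MachineID, Weight} and {BatchNo, MachineID, Material, SupplierID}.
Within {InspectorID, MachineID, Weight}: {Weight}⁺ ∩ {InspectorID, MachineID, Weight} = {InspectorID, Weight}, not the whole set, so Weight --> InspectorID violates BCNF; decompose into {InspectorID, Weight} and {MachineID, Weight}.
{InspectorID, Weight} is in BCNF.
{MachineID, Weight} is in BCNF.
{BatchNo, MachineID, Material, SupplierID} is in BCNF.

{BatchNo, MachineID, Material, SupplierID}; {InspectorID, Weight}; {MachineID, Weight}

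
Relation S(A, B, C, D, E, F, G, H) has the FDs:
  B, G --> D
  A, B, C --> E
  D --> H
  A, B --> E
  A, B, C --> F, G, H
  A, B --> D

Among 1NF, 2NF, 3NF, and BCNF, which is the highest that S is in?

Candidate key: {A, B, C}. Prime attributes: {A, B, C}.
B, G --> D: {B, G}⁺ = {B, D, G, H}, which is not all of the attributes, so the left side is not a superkey — BCNF is violated.
Because {D} is non-prime and the left side of B, G --> D is not a superkey, the relation is not in 3NF.
Since {A, B} ⊂ {A, B, C} and {A, B}⁺ ⊇ {D, E, H} with {D, E, H} non-prime, there is a partial dependency; 2NF fails.

1NF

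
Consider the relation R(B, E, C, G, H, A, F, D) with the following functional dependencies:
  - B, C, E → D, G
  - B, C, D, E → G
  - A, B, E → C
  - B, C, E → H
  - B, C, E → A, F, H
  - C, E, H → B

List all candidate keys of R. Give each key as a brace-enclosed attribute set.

No FD produces {E}, so it must be in every candidate key.
{A, B, E} is a candidate key since {A, B, E}⁺ = {A, B, C, D, E, F, G, H} covers every attribute.
{B, C, E} is a candidate key since {B, C, E}⁺ = {A, B, C, D, E, F, G, H} covers every attribute.
{C, E, H} is a candidate key since {C, E, H}⁺ = {A, B, C, D, E, F, G, H} covers every attribute.
Any other superkey properly contains one of these, so there are no further candidate keys.

{A, B, E}, {B, C, E}, {C, E, H}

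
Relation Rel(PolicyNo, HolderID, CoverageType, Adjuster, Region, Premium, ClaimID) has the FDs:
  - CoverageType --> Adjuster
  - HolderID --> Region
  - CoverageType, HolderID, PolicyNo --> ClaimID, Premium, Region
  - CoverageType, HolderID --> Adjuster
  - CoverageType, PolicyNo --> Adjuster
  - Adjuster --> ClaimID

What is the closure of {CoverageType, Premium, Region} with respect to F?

Start with {CoverageType, Premium, Region}.
CoverageType --> Adjuster applies; add {Adjuster} → now {Adjuster, CoverageType, Premium, Region}.
Adjuster --> ClaimID applies; add {ClaimID} → now {Adjuster, ClaimID, CoverageType, Premium, Region}.
No further FD applies.

{Adjuster, ClaimID, CoverageType, Premium, Region}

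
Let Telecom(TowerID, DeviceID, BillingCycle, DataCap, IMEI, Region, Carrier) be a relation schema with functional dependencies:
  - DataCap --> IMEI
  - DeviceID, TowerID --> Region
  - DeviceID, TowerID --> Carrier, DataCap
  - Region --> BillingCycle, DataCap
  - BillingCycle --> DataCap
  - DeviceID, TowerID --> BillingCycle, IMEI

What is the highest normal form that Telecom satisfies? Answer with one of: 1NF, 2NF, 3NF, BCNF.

2NF

Candidate key: {DeviceID, TowerID}. Prime attributes: {DeviceID, TowerID}.
For DataCap --> IMEI we have {DataCap}⁺ = {DataCap, IMEI}; {DataCap} is not a superkey, so BCNF fails.
DataCap --> IMEI determines the non-prime attribute {IMEI} from a non-superkey — 3NF is violated.
No proper subset of a key has a non-prime attribute in its closure, so there is no partial dependency; 2NF holds.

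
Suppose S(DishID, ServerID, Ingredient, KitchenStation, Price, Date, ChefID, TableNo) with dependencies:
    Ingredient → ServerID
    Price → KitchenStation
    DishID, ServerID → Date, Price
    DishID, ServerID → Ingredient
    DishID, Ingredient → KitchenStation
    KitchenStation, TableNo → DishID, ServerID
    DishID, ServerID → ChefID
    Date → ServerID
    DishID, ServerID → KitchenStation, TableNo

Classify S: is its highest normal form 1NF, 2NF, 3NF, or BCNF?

Candidate keys: {Date, DishID}, {DishID, Ingredient}, {DishID, ServerID}, {KitchenStation, TableNo}, {Price, TableNo}. Prime attributes: {Date, DishID, Ingredient, KitchenStation, Price, ServerID, TableNo}.
For Ingredient → ServerID we have {Ingredient}⁺ = {Ingredient, ServerID}; {Ingredient} is not a superkey, so BCNF fails.
Its right-hand attributes {ServerID} are all prime, as are those of every other non-superkey FD — the relation is in 3NF.

3NF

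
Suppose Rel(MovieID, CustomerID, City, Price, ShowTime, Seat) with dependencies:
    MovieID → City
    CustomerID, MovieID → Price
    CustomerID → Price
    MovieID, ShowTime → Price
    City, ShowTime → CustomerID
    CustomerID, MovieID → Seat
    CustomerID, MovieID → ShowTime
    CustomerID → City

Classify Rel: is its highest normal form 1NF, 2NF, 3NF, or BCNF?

Candidate keys: {CustomerID, MovieID}, {MovieID, ShowTime}. Prime attributes: {CustomerID, MovieID, ShowTime}.
For MovieID → City we have {MovieID}⁺ = {City, MovieID}; {MovieID} is not a superkey, so BCNF fails.
MovieID → City has non-prime {City} on the right and a non-superkey on the left, so 3NF fails.
Since {CustomerID} ⊂ {CustomerID, MovieID} and {CustomerID}⁺ ⊇ {City, Price} with {City, Price} non-prime, there is a partial dependency; 2NF fails.

1NF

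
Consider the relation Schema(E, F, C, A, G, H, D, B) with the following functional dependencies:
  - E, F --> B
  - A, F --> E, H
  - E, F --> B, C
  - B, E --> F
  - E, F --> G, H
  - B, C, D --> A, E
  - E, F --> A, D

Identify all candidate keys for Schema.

{A, F}, {B, C, D}, {B, E}, {E, F}

Closure of {A, F} is {A, B, C, D, E, F, G, H}, the whole schema; {A, F} is a candidate key.
Closure of {B, E} is {A, B, C, D, E, F, G, H}, the whole schema; {B, E} is a candidate key.
Closure of {E, F} is {A, B, C, D, E, F, G, H}, the whole schema; {E, F} is a candidate key.
Closure of {B, C, D} is {A, B, C, D, E, F, G, H}, the whole schema; {B, C, D} is a candidate key.
These are minimal and exhaustive — every other superkey contains one of them.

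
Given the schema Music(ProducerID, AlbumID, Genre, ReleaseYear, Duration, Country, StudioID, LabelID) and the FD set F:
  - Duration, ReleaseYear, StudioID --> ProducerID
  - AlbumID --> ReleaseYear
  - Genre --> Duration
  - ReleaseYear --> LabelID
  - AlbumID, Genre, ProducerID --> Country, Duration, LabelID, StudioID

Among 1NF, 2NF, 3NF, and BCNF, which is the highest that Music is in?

Candidate keys: {AlbumID, Genre, ProducerID}, {AlbumID, Genre, StudioID}. Prime attributes: {AlbumID, Genre, ProducerID, StudioID}.
Duration, ReleaseYear, StudioID --> ProducerID breaks BCNF: {Duration, ReleaseYear, StudioID}⁺ = {Duration, LabelID, ProducerID, ReleaseYear, StudioID}, so {Duration, ReleaseYear, StudioID} is not a superkey.
Because {ReleaseYear} is non-prime and the left side of AlbumID --> ReleaseYear is not a superkey, the relation is not in 3NF.
{AlbumID} is a proper subset of the key {AlbumID, Genre, ProducerID}, and {AlbumID}⁺ contains the non-prime attributes {LabelID, ReleaseYear} — a partial dependency, so 2NF is violated.

1NF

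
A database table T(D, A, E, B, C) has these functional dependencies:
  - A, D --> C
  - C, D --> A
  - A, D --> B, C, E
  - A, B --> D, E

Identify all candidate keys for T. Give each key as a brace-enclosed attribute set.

{A, B}⁺ = {A, B, C, D, E}, which is every attribute, so {A, B} is a candidate key.
{A, D}⁺ = {A, B, C, D, E}, which is every attribute, so {A, D} is a candidate key.
{C, D}⁺ = {A, B, C, D, E}, which is every attribute, so {C, D} is a candidate key.
No proper subset of any of these is a key, and no other minimal superkey exists.

{A, B}, {A, D}, {C, D}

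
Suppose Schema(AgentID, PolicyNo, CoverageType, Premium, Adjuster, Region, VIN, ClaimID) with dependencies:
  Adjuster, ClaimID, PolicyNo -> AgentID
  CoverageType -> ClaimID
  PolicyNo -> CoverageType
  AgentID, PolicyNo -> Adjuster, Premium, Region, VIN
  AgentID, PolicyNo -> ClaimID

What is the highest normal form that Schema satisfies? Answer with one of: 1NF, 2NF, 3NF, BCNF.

Candidate keys: {Adjuster, PolicyNo}, {AgentID, PolicyNo}. Prime attributes: {Adjuster, AgentID, PolicyNo}.
CoverageType -> ClaimID breaks BCNF: {CoverageType}⁺ = {ClaimID, CoverageType}, so {CoverageType} is not a superkey.
CoverageType -> ClaimID has non-prime {ClaimID} on the right and a non-superkey on the left, so 3NF fails.
Since {PolicyNo} ⊂ {Adjuster, PolicyNo} and {PolicyNo}⁺ ⊇ {ClaimID, CoverageType} with {ClaimID, CoverageType} non-prime, there is a partial dependency; 2NF fails.

1NF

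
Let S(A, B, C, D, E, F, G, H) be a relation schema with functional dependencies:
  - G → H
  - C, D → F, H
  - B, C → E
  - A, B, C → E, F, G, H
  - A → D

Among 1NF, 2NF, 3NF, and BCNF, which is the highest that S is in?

Candidate key: {A, B, C}. Prime attributes: {A, B, C}.
G → H breaks BCNF: {G}⁺ = {G, H}, so {G} is not a superkey.
G → H determines the non-prime attribute {H} from a non-superkey — 3NF is violated.
The proper key subset {A} of {A, B, C} determines non-prime {D}, so the relation is not even in 2NF.

1NF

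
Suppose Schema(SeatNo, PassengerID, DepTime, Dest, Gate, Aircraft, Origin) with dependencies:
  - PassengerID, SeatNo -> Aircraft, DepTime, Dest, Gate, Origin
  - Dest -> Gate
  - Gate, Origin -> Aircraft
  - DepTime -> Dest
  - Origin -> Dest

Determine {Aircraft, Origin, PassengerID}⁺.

{Aircraft, Dest, Gate, Origin, PassengerID}

Start with {Aircraft, Origin, PassengerID}.
Origin -> Dest applies; add {Dest} → now {Aircraft, Dest, Origin, PassengerID}.
Dest -> Gate applies; add {Gate} → now {Aircraft, Dest, Gate, Origin, PassengerID}.
No further FD applies.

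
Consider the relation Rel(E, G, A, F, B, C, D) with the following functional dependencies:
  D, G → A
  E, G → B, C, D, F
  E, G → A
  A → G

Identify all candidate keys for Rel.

{E} never appears on the right of any FD, so every key must include it.
{A, E}⁺ = {A, B, C, D, E, F, G} — all of the relation — so {A, E} is a candidate key.
{E, G}⁺ = {A, B, C, D, E, F, G} — all of the relation — so {E, G} is a candidate key.
Any other superkey properly contains one of these, so there are no further candidate keys.

{A, E}, {E, G}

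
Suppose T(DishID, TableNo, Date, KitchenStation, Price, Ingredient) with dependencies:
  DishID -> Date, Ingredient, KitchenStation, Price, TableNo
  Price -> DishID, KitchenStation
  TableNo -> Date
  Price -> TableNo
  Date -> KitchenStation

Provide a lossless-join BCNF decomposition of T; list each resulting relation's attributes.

{Date, KitchenStation}; {Date, TableNo}; {DishID, Ingredient, Price, TableNo}

Candidate keys of the original relation: {DishID}, {Price}.
Within {Date, DishID, Ingredient, KitchenStation, Price, TableNo}: {TableNo}⁺ ∩ {Date, DishID, Ingredient, KitchenStation, Price, TableNo} = {Date, KitchenStation, TableNo}, not the whole set, so TableNo -> Date, KitchenStation violates BCNF; decompose into {Date, KitchenStation, TableNo} and {DishID, Ingredient, Price, TableNo}.
Within {Date, KitchenStation, TableNo}: {Date}⁺ ∩ {Date, KitchenStation, TableNo} = {Date, KitchenStation}, not the whole set, so Date -> KitchenStation violates BCNF; decompose into {Date, KitchenStation} and {Date, TableNo}.
{Date, KitchenStation} is in BCNF.
{Date, TableNo} is in BCNF.
{DishID, Ingredient, Price, TableNo} is in BCNF.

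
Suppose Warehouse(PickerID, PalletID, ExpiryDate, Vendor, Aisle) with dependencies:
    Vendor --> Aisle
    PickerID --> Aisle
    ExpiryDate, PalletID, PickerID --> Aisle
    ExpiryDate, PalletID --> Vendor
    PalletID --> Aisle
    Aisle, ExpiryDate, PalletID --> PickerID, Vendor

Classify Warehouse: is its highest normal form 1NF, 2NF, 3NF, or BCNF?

Candidate key: {ExpiryDate, PalletID}. Prime attributes: {ExpiryDate, PalletID}.
Vendor --> Aisle breaks BCNF: {Vendor}⁺ = {Aisle, Vendor}, so {Vendor} is not a superkey.
Vendor --> Aisle determines the non-prime attribute {Aisle} from a non-superkey — 3NF is violated.
The proper key subset {PalletID} of {ExpiryDate, PalletID} determines non-prime {Aisle}, so the relation is not even in 2NF.

1NF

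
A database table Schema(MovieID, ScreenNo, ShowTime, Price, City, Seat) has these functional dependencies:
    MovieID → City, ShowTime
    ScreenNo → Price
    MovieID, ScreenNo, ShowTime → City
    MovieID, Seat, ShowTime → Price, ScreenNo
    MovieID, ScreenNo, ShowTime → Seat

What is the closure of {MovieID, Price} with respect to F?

Start with {MovieID, Price}.
MovieID → City, ShowTime applies; add {City, ShowTime} → now {City, MovieID, Price, ShowTime}.
No further FD applies.

{City, MovieID, Price, ShowTime}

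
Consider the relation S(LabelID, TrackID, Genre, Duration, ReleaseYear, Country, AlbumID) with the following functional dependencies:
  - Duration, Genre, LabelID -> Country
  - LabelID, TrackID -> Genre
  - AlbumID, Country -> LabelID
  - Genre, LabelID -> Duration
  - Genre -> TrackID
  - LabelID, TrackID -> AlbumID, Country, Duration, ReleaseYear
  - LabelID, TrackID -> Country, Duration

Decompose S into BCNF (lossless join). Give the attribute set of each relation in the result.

Candidate keys of the original relation: {AlbumID, Country, Genre}, {AlbumID, Country, TrackID}, {Genre, LabelID}, {LabelID, TrackID}.
{AlbumID, Country, Duration, Genre, LabelID, ReleaseYear, TrackID}: {AlbumID, Country} determines {AlbumID, Country, LabelID} here but is not a superkey — split on AlbumID, Country -> LabelID, giving {AlbumID, Country, LabelID} and {AlbumID, Country, Duration, Genre, ReleaseYear, TrackID}.
{AlbumID, Country, LabelID} has no BCNF violation.
{AlbumID, Country, Duration, Genre, ReleaseYear, TrackID}: {Genre} determines {Genre, TrackID} here but is not a superkey — split on Genre -> TrackID, giving {Genre, TrackID} and {AlbumID, Country, Duration, Genre, ReleaseYear}.
{Genre, TrackID} has no BCNF violation.
{AlbumID, Country, Duration, Genre, ReleaseYear} has no BCNF violation.

{AlbumID, Country, Duration, Genre, ReleaseYear}; {AlbumID, Country, LabelID}; {Genre, TrackID}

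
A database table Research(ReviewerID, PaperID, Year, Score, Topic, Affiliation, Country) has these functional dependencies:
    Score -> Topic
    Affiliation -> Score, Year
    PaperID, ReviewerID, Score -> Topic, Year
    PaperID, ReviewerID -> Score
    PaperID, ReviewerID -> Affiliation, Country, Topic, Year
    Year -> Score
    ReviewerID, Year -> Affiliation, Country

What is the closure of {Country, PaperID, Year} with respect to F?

{Country, PaperID, Score, Topic, Year}

Start with {Country, PaperID, Year}.
Year -> Score applies; add {Score} → now {Country, PaperID, Score, Year}.
Score -> Topic applies; add {Topic} → now {Country, PaperID, Score, Topic, Year}.
No further FD applies.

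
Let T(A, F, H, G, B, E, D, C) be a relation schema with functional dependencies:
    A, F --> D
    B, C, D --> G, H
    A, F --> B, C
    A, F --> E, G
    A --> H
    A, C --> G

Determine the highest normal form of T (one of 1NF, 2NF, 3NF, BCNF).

Candidate key: {A, F}. Prime attributes: {A, F}.
B, C, D --> G, H breaks BCNF: {B, C, D}⁺ = {B, C, D, G, H}, so {B, C, D} is not a superkey.
B, C, D --> G, H determines the non-prime attributes {G, H} from a non-superkey — 3NF is violated.
The proper key subset {A} of {A, F} determines non-prime {H}, so the relation is not even in 2NF.

1NF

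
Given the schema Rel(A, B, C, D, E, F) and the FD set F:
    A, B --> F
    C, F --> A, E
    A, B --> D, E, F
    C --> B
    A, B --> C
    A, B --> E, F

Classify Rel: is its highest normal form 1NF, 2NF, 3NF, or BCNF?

Candidate keys: {A, B}, {A, C}, {C, F}. Prime attributes: {A, B, C, F}.
C --> B: {C}⁺ = {B, C}, which is not all of the attributes, so the left side is not a superkey — BCNF is violated.
Since {B} ⊆ prime attributes and every other non-superkey FD also has a prime right side, the schema is in 3NF.

3NF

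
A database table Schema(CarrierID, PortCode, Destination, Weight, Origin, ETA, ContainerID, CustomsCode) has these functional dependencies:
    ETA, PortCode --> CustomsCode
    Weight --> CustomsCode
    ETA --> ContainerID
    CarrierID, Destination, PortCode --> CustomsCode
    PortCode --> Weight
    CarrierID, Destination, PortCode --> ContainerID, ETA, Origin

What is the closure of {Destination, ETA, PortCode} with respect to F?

Start with {Destination, ETA, PortCode}.
ETA, PortCode --> CustomsCode applies; add {CustomsCode} → now {CustomsCode, Destination, ETA, PortCode}.
ETA --> ContainerID applies; add {ContainerID} → now {ContainerID, CustomsCode, Destination, ETA, PortCode}.
PortCode --> Weight applies; add {Weight} → now {ContainerID, CustomsCode, Destination, ETA, PortCode, Weight}.
No further FD applies.

{ContainerID, CustomsCode, Destination, ETA, PortCode, Weight}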